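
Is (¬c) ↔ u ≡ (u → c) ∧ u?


Compare truth tables:
c | u | φ | ψ
-------------
F | F | F | F
T | F | T | F
F | T | T | F
T | T | F | T
They differ at row 2 (c=T, u=F): φ=T but ψ=F.

No, they are not logically equivalent.


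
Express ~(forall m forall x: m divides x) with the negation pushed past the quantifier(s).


Negation flips each quantifier (∀↔∃) and negates the inner predicate.
¬(forall m forall x: φ) = exists m exists x: ¬φ.

exists m exists x: ~(m divides x)


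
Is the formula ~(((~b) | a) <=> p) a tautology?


Build the truth table over {a, b, p}:
a | b | p | φ
-------------
False | False | False | True
True | False | False | True
False | True | False | False
True | True | False | True
False | False | True | False
True | False | True | False
False | True | True | True
True | True | True | False
Counterexample at row 3: with a=False, b=True, p=False, the formula is False.

No, it is not a tautology.


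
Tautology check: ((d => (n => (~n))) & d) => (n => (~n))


Build the truth table over {d, n}:
d | n | φ
---------
False | False | True
True | False | True
False | True | True
True | True | True
Every row evaluates to true.

Yes, it is a tautology.


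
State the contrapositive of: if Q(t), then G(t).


The contrapositive of (P → Q) is (¬Q → ¬P); it is logically equivalent to the original.
Here P = 'Q(t)' and Q = 'G(t)'.

If not (G(t)), then not (Q(t)).


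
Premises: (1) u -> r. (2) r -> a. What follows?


Hypothetical syllogism: from (P → Q) and (Q → R), infer (P → R).
Chain the two implications through the shared middle term 'r'.

u -> a


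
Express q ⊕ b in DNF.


Step 1: q ⊕ b is true exactly when they disagree: (q ∧ ¬b) ∨ (¬q ∧ b).

(q ∧ (¬b)) ∨ ((¬q) ∧ b)


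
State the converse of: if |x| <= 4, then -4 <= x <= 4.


The converse of (P → Q) is (Q → P). It is not in general equivalent to the original.
Here P = '|x| <= 4' and Q = '-4 <= x <= 4'.

If -4 <= x <= 4, then |x| <= 4.


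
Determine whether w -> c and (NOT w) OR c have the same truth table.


Compare truth tables:
c | w | φ | ψ
-------------
F | F | T | T
T | F | T | T
F | T | F | F
T | T | T | T
The columns φ and ψ agree on every row.

Yes, they are logically equivalent.


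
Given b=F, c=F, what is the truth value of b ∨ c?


Disjunction is false only when both operands are false.
Substitute: b=F, c=F.
F ∨ F evaluates to F.

F


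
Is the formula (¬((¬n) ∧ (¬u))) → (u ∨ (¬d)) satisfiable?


Search for a satisfying assignment over {d, n, u}.
Try d=F, n=F, u=F: the formula evaluates to T.
A satisfying assignment exists.

Satisfiable.


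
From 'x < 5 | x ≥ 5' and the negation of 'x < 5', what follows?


Disjunctive syllogism: from (P ∨ Q) and ¬P, infer Q.
One disjunct, 'x < 5', is ruled out; the other must hold.

x ≥ 5


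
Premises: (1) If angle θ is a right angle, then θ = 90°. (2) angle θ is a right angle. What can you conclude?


Modus ponens: from (P → Q) and P, infer Q.
P = 'angle θ is a right angle' is asserted, and P → Q holds, so Q follows.

θ = 90°.


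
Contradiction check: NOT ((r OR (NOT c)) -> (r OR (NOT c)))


Truth table over {c, r}:
c | r | φ
---------
F | F | F
T | F | F
F | T | F
T | T | F
Every row is false.

Yes, it is a contradiction.


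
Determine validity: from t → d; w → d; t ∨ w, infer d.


This matches the form of proof by cases: the conclusion follows in every model of the premises.

Valid.


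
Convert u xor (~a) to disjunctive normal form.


Step 1: u ⊕ (¬a) is true exactly when they disagree: (u ∧ ¬(¬a)) ∨ (¬u ∧ (¬a)).
Step 2: Eliminate any double negations (¬¬X = X).

(u & a) | ((~u) & (~a))


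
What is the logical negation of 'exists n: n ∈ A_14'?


¬(forall x: φ) = exists x: ¬φ, and ¬(exists x: φ) = forall x: ¬φ.
Apply to the existential statement.

forall n: ~(n ∈ A_14)


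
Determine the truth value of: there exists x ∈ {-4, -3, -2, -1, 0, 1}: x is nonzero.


Evaluate the predicate on each element: -4:T, -3:T, -2:T, -1:T, 0:F, 1:T.
Witness x = -4 satisfies the predicate.

T


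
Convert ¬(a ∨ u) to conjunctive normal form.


Step 1: Apply De Morgan: ¬(a ∨ u) = ¬a ∧ ¬u.

(¬a) ∧ (¬u)


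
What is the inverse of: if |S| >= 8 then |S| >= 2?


The inverse of (P → Q) is (¬P → ¬Q). It is equivalent to the converse, not to the original.
Here P = '|S| >= 8' and Q = '|S| >= 2'.

If not (|S| >= 8), then not (|S| >= 2).


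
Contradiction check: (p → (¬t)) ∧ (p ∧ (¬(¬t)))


Truth table over {p, t}:
p | t | φ
---------
F | F | F
T | F | F
F | T | F
T | T | F
Every row is false.

Yes, it is a contradiction.


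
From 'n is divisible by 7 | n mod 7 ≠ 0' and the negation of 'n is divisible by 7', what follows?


Disjunctive syllogism: from (P ∨ Q) and ¬P, infer Q.
One disjunct, 'n is divisible by 7', is ruled out; the other must hold.

n mod 7 ≠ 0


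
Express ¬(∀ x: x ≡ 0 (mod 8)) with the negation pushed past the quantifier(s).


¬(∀ x: φ) = ∃ x: ¬φ, and ¬(∃ x: φ) = ∀ x: ¬φ.
Apply to the universal statement.

∃ x: ¬(x ≡ 0 (mod 8))


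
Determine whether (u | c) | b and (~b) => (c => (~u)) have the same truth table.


Compare truth tables:
b | c | u | φ | ψ
-----------------
False | False | False | False | True
True | False | False | True | True
False | True | False | True | True
True | True | False | True | True
False | False | True | True | True
True | False | True | True | True
False | True | True | True | False
True | True | True | True | True
They differ at row 1 (b=False, c=False, u=False): φ=False but ψ=True.

No, they are not logically equivalent.


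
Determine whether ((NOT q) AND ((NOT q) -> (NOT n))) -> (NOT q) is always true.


Build the truth table over {n, q}:
n | q | φ
---------
F | F | T
T | F | T
F | T | T
T | T | T
Every row evaluates to true.

Yes, it is a tautology.


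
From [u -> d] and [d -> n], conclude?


Hypothetical syllogism: from (P → Q) and (Q → R), infer (P → R).
Chain the two implications through the shared middle term 'd'.

u -> n


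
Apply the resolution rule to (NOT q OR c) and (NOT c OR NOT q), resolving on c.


The clauses contain complementary literals c and NOTc.
Resolution eliminates this pair and disjoins the remaining literals (merging duplicates).

NOT q


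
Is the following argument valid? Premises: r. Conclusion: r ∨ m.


This matches the form of disjunction introduction: the conclusion follows in every model of the premises.

Valid.


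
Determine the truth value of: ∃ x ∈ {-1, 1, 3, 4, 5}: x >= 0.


Evaluate the predicate on each element: -1:F, 1:T, 3:T, 4:T, 5:T.
Witness x = 1 satisfies the predicate.

T


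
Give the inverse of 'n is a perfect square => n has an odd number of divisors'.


The inverse of (P → Q) is (¬P → ¬Q). It is equivalent to the converse, not to the original.
Here P = 'n is a perfect square' and Q = 'n has an odd number of divisors'.

If not (n is a perfect square), then not (n has an odd number of divisors).


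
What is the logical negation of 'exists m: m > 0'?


¬(forall x: φ) = exists x: ¬φ, and ¬(exists x: φ) = forall x: ¬φ.
Apply to the existential statement.

forall m: ~(m > 0)


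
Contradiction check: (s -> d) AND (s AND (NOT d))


Truth table over {d, s}:
d | s | φ
---------
F | F | F
T | F | F
F | T | F
T | T | F
Every row is false.

Yes, it is a contradiction.


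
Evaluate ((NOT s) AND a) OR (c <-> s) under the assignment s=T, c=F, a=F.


Substitute s=T, c=F, a=F:
NOT s = F
(NOT s) AND a = F AND F = F
c <-> s = F <-> T = F
((NOT s) AND a) OR (c <-> s) = F OR F = F

F


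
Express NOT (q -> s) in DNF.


Step 1: Rewrite implication then negate: ¬(¬q ∨ s) = q ∧ ¬s.

q AND (NOT s)


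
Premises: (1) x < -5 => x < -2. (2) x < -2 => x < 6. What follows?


Hypothetical syllogism: from (P → Q) and (Q → R), infer (P → R).
Chain the two implications through the shared middle term 'x < -2'.

x < -5 => x < 6


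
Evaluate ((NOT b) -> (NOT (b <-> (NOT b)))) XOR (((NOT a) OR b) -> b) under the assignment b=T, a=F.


Substitute b=T, a=F:
NOT b = F
NOT b = F
b <-> (NOT b) = T <-> F = F
NOT (b <-> (NOT b)) = T
(NOT b) -> (NOT (b <-> (NOT b))) = F -> T = T
NOT a = T
(NOT a) OR b = T OR T = T
((NOT a) OR b) -> b = T -> T = T
((NOT b) -> (NOT (b <-> (NOT b)))) XOR (((NOT a) OR b) -> b) = T XOR T = F

F


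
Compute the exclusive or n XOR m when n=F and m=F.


Exclusive or is true when exactly one operand is true.
Substitute: n=F, m=F.
F XOR F evaluates to F.

F


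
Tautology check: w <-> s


Build the truth table over {s, w}:
s | w | φ
---------
F | F | T
T | F | F
F | T | F
T | T | T
Counterexample at row 2: with s=T, w=F, the formula is F.

No, it is not a tautology.


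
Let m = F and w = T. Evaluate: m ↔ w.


Biconditional is true when both operands have the same truth value.
Substitute: m=F, w=T.
F ↔ T evaluates to F.

F


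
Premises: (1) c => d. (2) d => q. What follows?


Hypothetical syllogism: from (P → Q) and (Q → R), infer (P → R).
Chain the two implications through the shared middle term 'd'.

c => q


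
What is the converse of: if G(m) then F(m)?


The converse of (P → Q) is (Q → P). It is not in general equivalent to the original.
Here P = 'G(m)' and Q = 'F(m)'.

If F(m), then G(m).


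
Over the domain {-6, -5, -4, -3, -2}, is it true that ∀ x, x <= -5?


Evaluate the predicate on each element: -6:T, -5:T, -4:F, -3:F, -2:F.
Counterexample x = -4 fails the predicate.

F


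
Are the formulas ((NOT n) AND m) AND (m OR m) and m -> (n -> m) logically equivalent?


Compare truth tables:
m | n | φ | ψ
-------------
F | F | F | T
T | F | T | T
F | T | F | T
T | T | F | T
They differ at row 1 (m=F, n=F): φ=F but ψ=T.

No, they are not logically equivalent.


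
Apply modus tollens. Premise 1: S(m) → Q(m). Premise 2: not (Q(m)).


Modus tollens: from (P → Q) and ¬Q, infer ¬P.
Q = 'Q(m)' is denied; since P → Q, P must also fail.

Not (S(m)).


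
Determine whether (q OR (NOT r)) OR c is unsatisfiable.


Truth table over {c, q, r}:
c | q | r | φ
-------------
F | F | F | T
T | F | F | T
F | T | F | T
T | T | F | T
F | F | T | F
T | F | T | T
F | T | T | T
T | T | T | T
Satisfying assignment at row 1: c=F, q=F, r=F gives T.

No, it is not a contradiction.


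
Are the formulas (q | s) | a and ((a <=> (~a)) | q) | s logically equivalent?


Compare truth tables:
a | q | s | φ | ψ
-----------------
False | False | False | False | False
True | False | False | True | False
False | True | False | True | True
True | True | False | True | True
False | False | True | True | True
True | False | True | True | True
False | True | True | True | True
True | True | True | True | True
They differ at row 2 (a=True, q=False, s=False): φ=True but ψ=False.

No, they are not logically equivalent.


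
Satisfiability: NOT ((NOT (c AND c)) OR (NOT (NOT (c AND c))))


Check all 2 assignments over {c}:
c | φ
-----
F | F
T | F
No assignment makes the formula true.

Unsatisfiable.


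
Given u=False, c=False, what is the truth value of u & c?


Conjunction is true only when both operands are true.
Substitute: u=False, c=False.
False & False evaluates to False.

False


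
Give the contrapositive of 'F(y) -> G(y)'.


The contrapositive of (P → Q) is (¬Q → ¬P); it is logically equivalent to the original.
Here P = 'F(y)' and Q = 'G(y)'.

If not (G(y)), then not (F(y)).


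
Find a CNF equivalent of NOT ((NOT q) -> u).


Step 1: Rewrite (¬q) → u as ¬(¬q) ∨ u.
Step 2: Negate: ¬(¬(¬q) ∨ u) = (¬q) ∧ ¬u (De Morgan + double negation).

(NOT q) AND (NOT u)


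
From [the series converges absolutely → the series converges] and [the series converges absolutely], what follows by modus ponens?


Modus ponens: from (P → Q) and P, infer Q.
P = 'the series converges absolutely' is asserted, and P → Q holds, so Q follows.

the series converges.


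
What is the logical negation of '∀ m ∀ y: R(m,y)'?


Negation flips each quantifier (∀↔∃) and negates the inner predicate.
¬(∀ m ∀ y: φ) = ∃ m ∃ y: ¬φ.

∃ m ∃ y: ¬(R(m,y))


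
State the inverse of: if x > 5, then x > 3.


The inverse of (P → Q) is (¬P → ¬Q). It is equivalent to the converse, not to the original.
Here P = 'x > 5' and Q = 'x > 3'.

If not (x > 5), then not (x > 3).


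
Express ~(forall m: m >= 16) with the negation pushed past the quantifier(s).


¬(forall x: φ) = exists x: ¬φ, and ¬(exists x: φ) = forall x: ¬φ.
Apply to the universal statement.

exists m: ~(m >= 16)


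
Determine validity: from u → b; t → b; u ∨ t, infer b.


This matches the form of proof by cases: the conclusion follows in every model of the premises.

Valid.


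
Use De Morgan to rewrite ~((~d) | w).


De Morgan: the negation of a disjunction is the conjunction of the negations.
Distribute ~ across |, flipping it to &, and negate each literal.

d & (~w)


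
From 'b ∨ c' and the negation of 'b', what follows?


Disjunctive syllogism: from (P ∨ Q) and ¬P, infer Q.
One disjunct, 'b', is ruled out; the other must hold.

c


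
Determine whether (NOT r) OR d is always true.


Build the truth table over {d, r}:
d | r | φ
---------
F | F | T
T | F | T
F | T | F
T | T | T
Counterexample at row 3: with d=F, r=T, the formula is F.

No, it is not a tautology.


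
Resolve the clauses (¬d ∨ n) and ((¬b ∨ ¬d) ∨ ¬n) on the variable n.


The clauses contain complementary literals n and ¬n.
Resolution eliminates this pair and disjoins the remaining literals (merging duplicates).

(¬d ∨ ¬b)


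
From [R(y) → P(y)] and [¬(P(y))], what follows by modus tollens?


Modus tollens: from (P → Q) and ¬Q, infer ¬P.
Q = 'P(y)' is denied; since P → Q, P must also fail.

Not (R(y)).


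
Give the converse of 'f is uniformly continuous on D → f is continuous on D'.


The converse of (P → Q) is (Q → P). It is not in general equivalent to the original.
Here P = 'f is uniformly continuous on D' and Q = 'f is continuous on D'.

If f is continuous on D, then f is uniformly continuous on D.


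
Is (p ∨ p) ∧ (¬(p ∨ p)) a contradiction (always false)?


Truth table over {p}:
p | φ
-----
F | F
T | F
Every row is false.

Yes, it is a contradiction.


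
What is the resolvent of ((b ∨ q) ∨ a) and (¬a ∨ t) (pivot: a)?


The clauses contain complementary literals a and ¬a.
Resolution eliminates this pair and disjoins the remaining literals (merging duplicates).

((q ∨ b) ∨ t)


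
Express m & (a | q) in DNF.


Step 1: Distribute ∧ over ∨: m ∧ (a ∨ q) = (m ∧ a) ∨ (m ∧ q).

(m & a) | (m & q)


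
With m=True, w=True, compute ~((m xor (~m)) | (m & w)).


Substitute m=True, w=True:
~m = False
m xor (~m) = True xor False = True
m & w = True & True = True
(m xor (~m)) | (m & w) = True | True = True
~((m xor (~m)) | (m & w)) = False

False


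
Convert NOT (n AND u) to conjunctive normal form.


Step 1: Apply De Morgan: ¬(n ∧ u) = ¬n ∨ ¬u.

(NOT n) OR (NOT u)


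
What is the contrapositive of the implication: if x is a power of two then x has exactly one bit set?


The contrapositive of (P → Q) is (¬Q → ¬P); it is logically equivalent to the original.
Here P = 'x is a power of two' and Q = 'x has exactly one bit set'.

If not (x has exactly one bit set), then not (x is a power of two).


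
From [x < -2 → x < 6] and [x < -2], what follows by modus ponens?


Modus ponens: from (P → Q) and P, infer Q.
P = 'x < -2' is asserted, and P → Q holds, so Q follows.

x < 6.


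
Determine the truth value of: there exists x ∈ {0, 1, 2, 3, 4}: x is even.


Evaluate the predicate on each element: 0:T, 1:F, 2:T, 3:F, 4:T.
Witness x = 0 satisfies the predicate.

T


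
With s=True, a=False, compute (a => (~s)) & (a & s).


Substitute s=True, a=False:
~s = False
a => (~s) = False => False = True
a & s = False & True = False
(a => (~s)) & (a & s) = True & False = False

False


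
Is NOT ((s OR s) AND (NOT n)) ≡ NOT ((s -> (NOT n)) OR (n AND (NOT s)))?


Compare truth tables:
n | s | φ | ψ
-------------
F | F | T | F
T | F | T | F
F | T | F | F
T | T | T | T
They differ at row 1 (n=F, s=F): φ=T but ψ=F.

No, they are not logically equivalent.


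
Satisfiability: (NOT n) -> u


Search for a satisfying assignment over {n, u}.
Try n=T, u=F: the formula evaluates to T.
A satisfying assignment exists.

Satisfiable.


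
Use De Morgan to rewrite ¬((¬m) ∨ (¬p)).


De Morgan: the negation of a disjunction is the conjunction of the negations.
Distribute ¬ across ∨, flipping it to ∧, and negate each literal.

m ∧ p


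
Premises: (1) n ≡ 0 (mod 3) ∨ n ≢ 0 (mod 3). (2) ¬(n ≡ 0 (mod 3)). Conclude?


Disjunctive syllogism: from (P ∨ Q) and ¬P, infer Q.
One disjunct, 'n ≡ 0 (mod 3)', is ruled out; the other must hold.

n ≢ 0 (mod 3)


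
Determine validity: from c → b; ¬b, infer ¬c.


This matches the form of modus tollens: the conclusion follows in every model of the premises.

Valid.


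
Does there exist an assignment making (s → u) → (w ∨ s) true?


Search for a satisfying assignment over {s, u, w}.
Try s=T, u=F, w=F: the formula evaluates to T.
A satisfying assignment exists.

Satisfiable.


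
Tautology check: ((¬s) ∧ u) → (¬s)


Build the truth table over {s, u}:
s | u | φ
---------
F | F | T
T | F | T
F | T | T
T | T | T
Every row evaluates to true.

Yes, it is a tautology.


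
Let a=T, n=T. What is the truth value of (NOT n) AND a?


Substitute a=T, n=T:
NOT n = F
(NOT n) AND a = F AND T = F

F


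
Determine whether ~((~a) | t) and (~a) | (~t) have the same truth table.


Compare truth tables:
a | t | φ | ψ
-------------
False | False | False | True
True | False | True | True
False | True | False | True
True | True | False | False
They differ at row 1 (a=False, t=False): φ=False but ψ=True.

No, they are not logically equivalent.


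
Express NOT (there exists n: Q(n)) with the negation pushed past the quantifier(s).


¬(for all x: φ) = there exists x: ¬φ, and ¬(there exists x: φ) = for all x: ¬φ.
Apply to the existential statement.

for all n: NOT(Q(n))


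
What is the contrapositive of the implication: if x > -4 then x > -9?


The contrapositive of (P → Q) is (¬Q → ¬P); it is logically equivalent to the original.
Here P = 'x > -4' and Q = 'x > -9'.

If not (x > -9), then not (x > -4).


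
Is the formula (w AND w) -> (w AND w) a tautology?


Build the truth table over {w}:
w | φ
-----
F | T
T | T
Every row evaluates to true.

Yes, it is a tautology.


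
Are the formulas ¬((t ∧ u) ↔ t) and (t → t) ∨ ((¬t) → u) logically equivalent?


Compare truth tables:
t | u | φ | ψ
-------------
F | F | F | T
T | F | T | T
F | T | F | T
T | T | F | T
They differ at row 1 (t=F, u=F): φ=F but ψ=T.

No, they are not logically equivalent.


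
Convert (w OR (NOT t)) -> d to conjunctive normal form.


Step 1: Rewrite as ¬(w ∨ (¬t)) ∨ d = (¬w ∧ ¬(¬t)) ∨ d.
Step 2: Distribute ∨ over ∧.
Step 3: Eliminate any double negations (¬¬X = X).

((NOT w) OR d) AND (t OR d)


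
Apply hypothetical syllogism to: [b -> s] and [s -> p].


Hypothetical syllogism: from (P → Q) and (Q → R), infer (P → R).
Chain the two implications through the shared middle term 's'.

b -> p


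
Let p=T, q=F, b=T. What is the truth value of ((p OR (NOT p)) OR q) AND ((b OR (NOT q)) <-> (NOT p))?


Substitute p=T, q=F, b=T:
NOT p = F
p OR (NOT p) = T OR F = T
(p OR (NOT p)) OR q = T OR F = T
NOT q = T
b OR (NOT q) = T OR T = T
NOT p = F
(b OR (NOT q)) <-> (NOT p) = T <-> F = F
((p OR (NOT p)) OR q) AND ((b OR (NOT q)) <-> (NOT p)) = T AND F = F

F


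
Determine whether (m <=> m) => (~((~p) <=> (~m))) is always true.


Build the truth table over {m, p}:
m | p | φ
---------
False | False | False
True | False | True
False | True | True
True | True | False
Counterexample at row 1: with m=False, p=False, the formula is False.

No, it is not a tautology.


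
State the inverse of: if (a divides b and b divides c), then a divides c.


The inverse of (P → Q) is (¬P → ¬Q). It is equivalent to the converse, not to the original.
Here P = '(a divides b and b divides c)' and Q = 'a divides c'.

If not ((a divides b and b divides c)), then not (a divides c).


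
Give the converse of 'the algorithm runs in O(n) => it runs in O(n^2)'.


The converse of (P → Q) is (Q → P). It is not in general equivalent to the original.
Here P = 'the algorithm runs in O(n)' and Q = 'it runs in O(n^2)'.

If it runs in O(n^2), then the algorithm runs in O(n).


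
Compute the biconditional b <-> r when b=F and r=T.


Biconditional is true when both operands have the same truth value.
Substitute: b=F, r=T.
F <-> T evaluates to F.

F


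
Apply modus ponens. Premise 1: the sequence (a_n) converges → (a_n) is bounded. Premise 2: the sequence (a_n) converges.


Modus ponens: from (P → Q) and P, infer Q.
P = 'the sequence (a_n) converges' is asserted, and P → Q holds, so Q follows.

(a_n) is bounded.


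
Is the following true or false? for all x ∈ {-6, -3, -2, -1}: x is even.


Evaluate the predicate on each element: -6:T, -3:F, -2:T, -1:F.
Counterexample x = -3 fails the predicate.

F


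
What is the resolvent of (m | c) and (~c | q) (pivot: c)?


The clauses contain complementary literals c and ~c.
Resolution eliminates this pair and disjoins the remaining literals (merging duplicates).

(m | q)


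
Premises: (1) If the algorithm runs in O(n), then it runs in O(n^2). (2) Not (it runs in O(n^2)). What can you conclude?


Modus tollens: from (P → Q) and ¬Q, infer ¬P.
Q = 'it runs in O(n^2)' is denied; since P → Q, P must also fail.

Not (the algorithm runs in O(n)).


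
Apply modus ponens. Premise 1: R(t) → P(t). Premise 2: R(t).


Modus ponens: from (P → Q) and P, infer Q.
P = 'R(t)' is asserted, and P → Q holds, so Q follows.

P(t).


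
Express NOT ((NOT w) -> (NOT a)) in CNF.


Step 1: Rewrite (¬w) → (¬a) as ¬(¬w) ∨ (¬a).
Step 2: Negate: ¬(¬(¬w) ∨ (¬a)) = (¬w) ∧ ¬(¬a) (De Morgan + double negation).
Step 3: Eliminate any double negations (¬¬X = X).

(NOT w) AND a


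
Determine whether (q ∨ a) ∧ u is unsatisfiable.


Truth table over {a, q, u}:
a | q | u | φ
-------------
F | F | F | F
T | F | F | F
F | T | F | F
T | T | F | F
F | F | T | F
T | F | T | T
F | T | T | T
T | T | T | T
Satisfying assignment at row 6: a=T, q=F, u=T gives T.

No, it is not a contradiction.


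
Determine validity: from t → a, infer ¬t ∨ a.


This matches the form of material implication: the conclusion follows in every model of the premises.

Valid.


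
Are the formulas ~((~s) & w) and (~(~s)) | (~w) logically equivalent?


Compare truth tables:
s | w | φ | ψ
-------------
False | False | True | True
True | False | True | True
False | True | False | False
True | True | True | True
The columns φ and ψ agree on every row.

Yes, they are logically equivalent.


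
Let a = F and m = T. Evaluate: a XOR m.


Exclusive or is true when exactly one operand is true.
Substitute: a=F, m=T.
F XOR T evaluates to T.

T


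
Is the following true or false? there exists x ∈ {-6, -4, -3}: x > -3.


Evaluate the predicate on each element: -6:F, -4:F, -3:F.
No element satisfies the predicate.

F


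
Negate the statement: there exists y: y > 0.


¬(for all x: φ) = there exists x: ¬φ, and ¬(there exists x: φ) = for all x: ¬φ.
Apply to the existential statement.

for all y: NOT(y > 0)


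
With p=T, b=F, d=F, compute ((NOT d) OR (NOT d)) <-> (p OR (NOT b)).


Substitute p=T, b=F, d=F:
NOT d = T
NOT d = T
(NOT d) OR (NOT d) = T OR T = T
NOT b = T
p OR (NOT b) = T OR T = T
((NOT d) OR (NOT d)) <-> (p OR (NOT b)) = T <-> T = T

T


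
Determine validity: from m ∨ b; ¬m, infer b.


This matches the form of disjunctive syllogism: the conclusion follows in every model of the premises.

Valid.


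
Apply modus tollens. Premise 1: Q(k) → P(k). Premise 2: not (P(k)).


Modus tollens: from (P → Q) and ¬Q, infer ¬P.
Q = 'P(k)' is denied; since P → Q, P must also fail.

Not (Q(k)).


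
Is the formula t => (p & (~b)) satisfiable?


Search for a satisfying assignment over {b, p, t}.
Try b=False, p=False, t=False: the formula evaluates to True.
A satisfying assignment exists.

Satisfiable.


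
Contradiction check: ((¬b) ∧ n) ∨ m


Truth table over {b, m, n}:
b | m | n | φ
-------------
F | F | F | F
T | F | F | F
F | T | F | T
T | T | F | T
F | F | T | T
T | F | T | F
F | T | T | T
T | T | T | T
Satisfying assignment at row 3: b=F, m=T, n=F gives T.

No, it is not a contradiction.


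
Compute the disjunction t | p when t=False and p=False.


Disjunction is false only when both operands are false.
Substitute: t=False, p=False.
False | False evaluates to False.

False


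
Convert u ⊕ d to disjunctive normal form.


Step 1: u ⊕ d is true exactly when they disagree: (u ∧ ¬d) ∨ (¬u ∧ d).

(u ∧ (¬d)) ∨ ((¬u) ∧ d)


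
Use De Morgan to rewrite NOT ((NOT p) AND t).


De Morgan: the negation of a conjunction is the disjunction of the negations.
Distribute NOT across AND, flipping it to OR, and negate each literal.

p OR (NOT t)


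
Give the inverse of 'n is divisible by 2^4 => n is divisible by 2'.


The inverse of (P → Q) is (¬P → ¬Q). It is equivalent to the converse, not to the original.
Here P = 'n is divisible by 2^4' and Q = 'n is divisible by 2'.

If not (n is divisible by 2^4), then not (n is divisible by 2).


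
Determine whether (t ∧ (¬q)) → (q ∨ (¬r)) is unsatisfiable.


Truth table over {q, r, t}:
q | r | t | φ
-------------
F | F | F | T
T | F | F | T
F | T | F | T
T | T | F | T
F | F | T | T
T | F | T | T
F | T | T | F
T | T | T | T
Satisfying assignment at row 1: q=F, r=F, t=F gives T.

No, it is not a contradiction.


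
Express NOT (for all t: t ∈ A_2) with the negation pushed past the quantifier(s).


¬(for all x: φ) = there exists x: ¬φ, and ¬(there exists x: φ) = for all x: ¬φ.
Apply to the universal statement.

there exists t: NOT(t ∈ A_2)


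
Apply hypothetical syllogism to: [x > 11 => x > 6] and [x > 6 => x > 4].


Hypothetical syllogism: from (P → Q) and (Q → R), infer (P → R).
Chain the two implications through the shared middle term 'x > 6'.

x > 11 => x > 4


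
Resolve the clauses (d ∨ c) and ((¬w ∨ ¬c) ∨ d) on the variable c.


The clauses contain complementary literals c and ¬c.
Resolution eliminates this pair and disjoins the remaining literals (merging duplicates).

(d ∨ ¬w)


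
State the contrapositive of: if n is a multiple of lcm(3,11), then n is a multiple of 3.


The contrapositive of (P → Q) is (¬Q → ¬P); it is logically equivalent to the original.
Here P = 'n is a multiple of lcm(3,11)' and Q = 'n is a multiple of 3'.

If not (n is a multiple of 3), then not (n is a multiple of lcm(3,11)).


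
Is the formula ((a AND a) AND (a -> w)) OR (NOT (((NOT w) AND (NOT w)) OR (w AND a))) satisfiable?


Search for a satisfying assignment over {a, w}.
Try a=F, w=T: the formula evaluates to T.
A satisfying assignment exists.

Satisfiable.


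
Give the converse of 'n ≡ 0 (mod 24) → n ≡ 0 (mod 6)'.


The converse of (P → Q) is (Q → P). It is not in general equivalent to the original.
Here P = 'n ≡ 0 (mod 24)' and Q = 'n ≡ 0 (mod 6)'.

If n ≡ 0 (mod 6), then n ≡ 0 (mod 24).


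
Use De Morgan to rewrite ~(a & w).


De Morgan: the negation of a conjunction is the disjunction of the negations.
Distribute ~ across &, flipping it to |, and negate each literal.

(~a) | (~w)


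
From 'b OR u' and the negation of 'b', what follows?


Disjunctive syllogism: from (P ∨ Q) and ¬P, infer Q.
One disjunct, 'b', is ruled out; the other must hold.

u


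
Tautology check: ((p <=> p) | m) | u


Build the truth table over {m, p, u}:
m | p | u | φ
-------------
False | False | False | True
True | False | False | True
False | True | False | True
True | True | False | True
False | False | True | True
True | False | True | True
False | True | True | True
True | True | True | True
Every row evaluates to true.

Yes, it is a tautology.


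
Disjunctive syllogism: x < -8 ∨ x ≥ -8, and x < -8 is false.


Disjunctive syllogism: from (P ∨ Q) and ¬P, infer Q.
One disjunct, 'x < -8', is ruled out; the other must hold.

x ≥ -8


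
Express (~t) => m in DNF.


Step 1: Rewrite (¬t) → m as ¬(¬t) ∨ m.
Step 2: Eliminate any double negations (¬¬X = X).

t | m


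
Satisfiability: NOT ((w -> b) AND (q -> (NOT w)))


Search for a satisfying assignment over {b, q, w}.
Try b=F, q=F, w=T: the formula evaluates to T.
A satisfying assignment exists.

Satisfiable.


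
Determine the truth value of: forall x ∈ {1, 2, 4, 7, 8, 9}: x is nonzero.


Evaluate the predicate on each element: 1:True, 2:True, 4:True, 7:True, 8:True, 9:True.
Every element satisfies the predicate.

True


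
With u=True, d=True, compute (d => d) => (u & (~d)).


Substitute u=True, d=True:
d => d = True => True = True
~d = False
u & (~d) = True & False = False
(d => d) => (u & (~d)) = True => False = False

False


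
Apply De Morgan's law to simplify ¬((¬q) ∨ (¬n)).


De Morgan: the negation of a disjunction is the conjunction of the negations.
Distribute ¬ across ∨, flipping it to ∧, and negate each literal.

q ∧ n


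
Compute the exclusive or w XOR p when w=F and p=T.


Exclusive or is true when exactly one operand is true.
Substitute: w=F, p=T.
F XOR T evaluates to T.

T


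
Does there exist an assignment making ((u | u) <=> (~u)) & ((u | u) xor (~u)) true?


Check all 2 assignments over {u}:
u | φ
-----
False | False
True | False
No assignment makes the formula true.

Unsatisfiable.


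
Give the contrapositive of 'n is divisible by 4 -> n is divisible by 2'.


The contrapositive of (P → Q) is (¬Q → ¬P); it is logically equivalent to the original.
Here P = 'n is divisible by 4' and Q = 'n is divisible by 2'.

If not (n is divisible by 2), then not (n is divisible by 4).


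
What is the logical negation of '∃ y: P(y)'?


¬(∀ x: φ) = ∃ x: ¬φ, and ¬(∃ x: φ) = ∀ x: ¬φ.
Apply to the existential statement.

∀ y: ¬(P(y))


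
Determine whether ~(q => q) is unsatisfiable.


Truth table over {q}:
q | φ
-----
False | False
True | False
Every row is false.

Yes, it is a contradiction.


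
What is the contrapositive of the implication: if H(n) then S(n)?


The contrapositive of (P → Q) is (¬Q → ¬P); it is logically equivalent to the original.
Here P = 'H(n)' and Q = 'S(n)'.

If not (S(n)), then not (H(n)).


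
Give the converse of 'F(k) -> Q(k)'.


The converse of (P → Q) is (Q → P). It is not in general equivalent to the original.
Here P = 'F(k)' and Q = 'Q(k)'.

If Q(k), then F(k).


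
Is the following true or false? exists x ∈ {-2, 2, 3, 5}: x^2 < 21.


Evaluate the predicate on each element: -2:True, 2:True, 3:True, 5:False.
Witness x = -2 satisfies the predicate.

True


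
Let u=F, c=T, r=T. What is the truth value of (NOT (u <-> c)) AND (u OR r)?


Substitute u=F, c=T, r=T:
u <-> c = F <-> T = F
NOT (u <-> c) = T
u OR r = F OR T = T
(NOT (u <-> c)) AND (u OR r) = T AND T = T

T


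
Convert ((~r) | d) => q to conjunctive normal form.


Step 1: Rewrite as ¬((¬r) ∨ d) ∨ q = (¬(¬r) ∧ ¬d) ∨ q.
Step 2: Distribute ∨ over ∧.
Step 3: Eliminate any double negations (¬¬X = X).

(r | q) & ((~d) | q)


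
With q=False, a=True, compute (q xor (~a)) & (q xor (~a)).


Substitute q=False, a=True:
~a = False
q xor (~a) = False xor False = False
~a = False
q xor (~a) = False xor False = False
(q xor (~a)) & (q xor (~a)) = False & False = False

False


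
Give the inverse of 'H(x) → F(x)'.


The inverse of (P → Q) is (¬P → ¬Q). It is equivalent to the converse, not to the original.
Here P = 'H(x)' and Q = 'F(x)'.

If not (H(x)), then not (F(x)).


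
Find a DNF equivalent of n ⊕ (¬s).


Step 1: n ⊕ (¬s) is true exactly when they disagree: (n ∧ ¬(¬s)) ∨ (¬n ∧ (¬s)).
Step 2: Eliminate any double negations (¬¬X = X).

(n ∧ s) ∨ ((¬n) ∧ (¬s))


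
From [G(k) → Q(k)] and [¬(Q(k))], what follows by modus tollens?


Modus tollens: from (P → Q) and ¬Q, infer ¬P.
Q = 'Q(k)' is denied; since P → Q, P must also fail.

Not (G(k)).


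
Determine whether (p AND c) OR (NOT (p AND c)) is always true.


Build the truth table over {c, p}:
c | p | φ
---------
F | F | T
T | F | T
F | T | T
T | T | T
Every row evaluates to true.

Yes, it is a tautology.


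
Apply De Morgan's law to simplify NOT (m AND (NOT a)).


De Morgan: the negation of a conjunction is the disjunction of the negations.
Distribute NOT across AND, flipping it to OR, and negate each literal.

(NOT m) OR a


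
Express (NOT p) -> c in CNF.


Step 1: Rewrite (¬p) → c as ¬(¬p) ∨ c.
Step 2: Eliminate any double negations (¬¬X = X).

p OR c


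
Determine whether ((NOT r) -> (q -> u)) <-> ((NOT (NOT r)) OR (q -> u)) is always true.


Build the truth table over {q, r, u}:
q | r | u | φ
-------------
F | F | F | T
T | F | F | T
F | T | F | T
T | T | F | T
F | F | T | T
T | F | T | T
F | T | T | T
T | T | T | T
Every row evaluates to true.

Yes, it is a tautology.


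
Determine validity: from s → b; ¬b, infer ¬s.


This matches the form of modus tollens: the conclusion follows in every model of the premises.

Valid.


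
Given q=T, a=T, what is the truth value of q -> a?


Implication is false only when antecedent is true and consequent is false.
Substitute: q=T, a=T.
T -> T evaluates to T.

T


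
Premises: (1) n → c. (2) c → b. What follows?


Hypothetical syllogism: from (P → Q) and (Q → R), infer (P → R).
Chain the two implications through the shared middle term 'c'.

n → b


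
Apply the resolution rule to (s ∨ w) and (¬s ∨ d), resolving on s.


The clauses contain complementary literals s and ¬s.
Resolution eliminates this pair and disjoins the remaining literals (merging duplicates).

(w ∨ d)


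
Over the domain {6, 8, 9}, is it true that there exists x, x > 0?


Evaluate the predicate on each element: 6:T, 8:T, 9:T.
Witness x = 6 satisfies the predicate.

T


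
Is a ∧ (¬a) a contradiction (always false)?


Truth table over {a}:
a | φ
-----
F | F
T | F
Every row is false.

Yes, it is a contradiction.


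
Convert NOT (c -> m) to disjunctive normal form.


Step 1: Rewrite implication then negate: ¬(¬c ∨ m) = c ∧ ¬m.

c AND (NOT m)


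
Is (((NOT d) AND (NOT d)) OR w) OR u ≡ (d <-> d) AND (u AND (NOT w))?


Compare truth tables:
d | u | w | φ | ψ
-----------------
F | F | F | T | F
T | F | F | F | F
F | T | F | T | T
T | T | F | T | T
F | F | T | T | F
T | F | T | T | F
F | T | T | T | F
T | T | T | T | F
They differ at row 1 (d=F, u=F, w=F): φ=T but ψ=F.

No, they are not logically equivalent.


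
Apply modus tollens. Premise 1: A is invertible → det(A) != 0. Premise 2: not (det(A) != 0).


Modus tollens: from (P → Q) and ¬Q, infer ¬P.
Q = 'det(A) != 0' is denied; since P → Q, P must also fail.

Not (A is invertible).


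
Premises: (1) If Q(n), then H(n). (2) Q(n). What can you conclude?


Modus ponens: from (P → Q) and P, infer Q.
P = 'Q(n)' is asserted, and P → Q holds, so Q follows.

H(n).


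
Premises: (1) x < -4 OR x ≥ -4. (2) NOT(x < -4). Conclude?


Disjunctive syllogism: from (P ∨ Q) and ¬P, infer Q.
One disjunct, 'x < -4', is ruled out; the other must hold.

x ≥ -4


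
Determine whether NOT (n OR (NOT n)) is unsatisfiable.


Truth table over {n}:
n | φ
-----
F | F
T | F
Every row is false.

Yes, it is a contradiction.


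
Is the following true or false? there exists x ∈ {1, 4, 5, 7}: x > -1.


Evaluate the predicate on each element: 1:T, 4:T, 5:T, 7:T.
Witness x = 1 satisfies the predicate.

T


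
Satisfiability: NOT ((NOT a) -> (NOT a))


Check all 2 assignments over {a}:
a | φ
-----
F | F
T | F
No assignment makes the formula true.

Unsatisfiable.


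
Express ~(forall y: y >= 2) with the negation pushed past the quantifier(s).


¬(forall x: φ) = exists x: ¬φ, and ¬(exists x: φ) = forall x: ¬φ.
Apply to the universal statement.

exists y: ~(y >= 2)


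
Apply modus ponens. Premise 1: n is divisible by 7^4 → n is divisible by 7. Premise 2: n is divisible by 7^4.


Modus ponens: from (P → Q) and P, infer Q.
P = 'n is divisible by 7^4' is asserted, and P → Q holds, so Q follows.

n is divisible by 7.


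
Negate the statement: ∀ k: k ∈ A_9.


¬(∀ x: φ) = ∃ x: ¬φ, and ¬(∃ x: φ) = ∀ x: ¬φ.
Apply to the universal statement.

∃ k: ¬(k ∈ A_9)


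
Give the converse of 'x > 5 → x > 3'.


The converse of (P → Q) is (Q → P). It is not in general equivalent to the original.
Here P = 'x > 5' and Q = 'x > 3'.

If x > 3, then x > 5.


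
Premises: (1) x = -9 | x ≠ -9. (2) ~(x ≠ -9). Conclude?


Disjunctive syllogism: from (P ∨ Q) and ¬P, infer Q.
One disjunct, 'x ≠ -9', is ruled out; the other must hold.

x = -9


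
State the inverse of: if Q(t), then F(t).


The inverse of (P → Q) is (¬P → ¬Q). It is equivalent to the converse, not to the original.
Here P = 'Q(t)' and Q = 'F(t)'.

If not (Q(t)), then not (F(t)).


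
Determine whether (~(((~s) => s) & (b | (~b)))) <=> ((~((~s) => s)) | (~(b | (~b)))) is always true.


Build the truth table over {b, s}:
b | s | φ
---------
False | False | True
True | False | True
False | True | True
True | True | True
Every row evaluates to true.

Yes, it is a tautology.


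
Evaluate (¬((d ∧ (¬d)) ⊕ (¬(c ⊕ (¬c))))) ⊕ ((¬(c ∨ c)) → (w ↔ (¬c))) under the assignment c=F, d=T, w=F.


Substitute c=F, d=T, w=F:
… (earlier sub-steps elided)
c ⊕ (¬c) = F ⊕ T = T
¬(c ⊕ (¬c)) = F
(d ∧ (¬d)) ⊕ (¬(c ⊕ (¬c))) = F ⊕ F = F
¬((d ∧ (¬d)) ⊕ (¬(c ⊕ (¬c)))) = T
c ∨ c = F ∨ F = F
¬(c ∨ c) = T
¬c = T
w ↔ (¬c) = F ↔ T = F
(¬(c ∨ c)) → (w ↔ (¬c)) = T → F = F
(¬((d ∧ (¬d)) ⊕ (¬(c ⊕ (¬c))))) ⊕ ((¬(c ∨ c)) → (w ↔ (¬c))) = T ⊕ F = T

T


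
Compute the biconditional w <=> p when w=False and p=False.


Biconditional is true when both operands have the same truth value.
Substitute: w=False, p=False.
False <=> False evaluates to True.

True


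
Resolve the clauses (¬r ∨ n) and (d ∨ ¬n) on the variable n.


The clauses contain complementary literals n and ¬n.
Resolution eliminates this pair and disjoins the remaining literals (merging duplicates).

(¬r ∨ d)


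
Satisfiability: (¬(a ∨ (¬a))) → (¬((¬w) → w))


Search for a satisfying assignment over {a, w}.
Try a=F, w=F: the formula evaluates to T.
A satisfying assignment exists.

Satisfiable.


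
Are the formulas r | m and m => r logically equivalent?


Compare truth tables:
m | r | φ | ψ
-------------
False | False | False | True
True | False | True | False
False | True | True | True
True | True | True | True
They differ at row 1 (m=False, r=False): φ=False but ψ=True.

No, they are not logically equivalent.
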